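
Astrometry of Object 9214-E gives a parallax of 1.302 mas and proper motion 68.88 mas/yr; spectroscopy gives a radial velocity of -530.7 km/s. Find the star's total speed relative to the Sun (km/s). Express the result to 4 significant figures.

587.0 km/s

d = 1/p = 1/0.001302″ = 768.05 pc.
μ = 68.88 mas/yr = 0.06888 ″/yr.
v_t = 4.740 μ d = 4.740 × 0.06888 × 768.05 = 250.76 km/s.
v = √(v_r² + v_t²) = √((-530.7)² + 250.76²) = √344523 = 586.96 km/s.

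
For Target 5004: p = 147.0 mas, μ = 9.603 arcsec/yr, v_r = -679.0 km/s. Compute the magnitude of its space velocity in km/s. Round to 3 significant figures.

746 km/s

d = 1/p = 1/0.1470″ = 6.8027 pc.
v_t = 4.740 μ d = 4.740 × 9.603 × 6.8027 = 309.65 km/s.
v = √(v_r² + v_t²) = √((-679.0)² + 309.65²) = √556924 = 746.27 km/s.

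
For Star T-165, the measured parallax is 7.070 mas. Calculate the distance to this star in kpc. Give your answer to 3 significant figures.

0.141 kpc

p = 7.070 mas = 0.007070 arcsec.
d = 1/p = 1/0.007070 = 141.44 pc.
= 0.14144 kpc.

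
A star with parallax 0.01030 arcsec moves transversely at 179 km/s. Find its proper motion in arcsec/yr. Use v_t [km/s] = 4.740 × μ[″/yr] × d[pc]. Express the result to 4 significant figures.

0.3890 arcsec/yr

d = 1/p = 1/0.01030″ = 97.087 pc.
μ = v_t / (4.74 d) = 179 / (4.74 × 97.087) = 179 / 460.19 = 0.38897 ″/yr.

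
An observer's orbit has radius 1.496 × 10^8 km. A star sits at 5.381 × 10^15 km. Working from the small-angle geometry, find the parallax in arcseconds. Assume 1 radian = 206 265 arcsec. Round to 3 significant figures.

θ ≈ B/d = (1.496 × 10^8) / (5.381 × 10^15) = 2.7802 × 10^-8 rad.
In arcseconds: 2.7802 × 10^-8 × 206265 = 0.0057346″.

0.00573 arcsec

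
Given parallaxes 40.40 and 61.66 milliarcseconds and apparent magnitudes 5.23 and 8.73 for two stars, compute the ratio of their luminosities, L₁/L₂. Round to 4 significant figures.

d₁ = 1/p₁ = 1/0.04040″ = 24.752 pc; d₂ = 1/p₂ = 1/0.06166″ = 16.218 pc.
M₁ = m₁ − 5 log₁₀ d₁ + 5 = 5.23 − 6.9681 + 5 = 3.2619.
M₂ = 8.73 − 6.0500 + 5 = 7.6800.
L₁/L₂ = 10^(0.4(M₂ − M₁)) = 10^(0.4 × 4.4181) = 10^1.76724 = 58.511.

L₁/L₂ = 58.51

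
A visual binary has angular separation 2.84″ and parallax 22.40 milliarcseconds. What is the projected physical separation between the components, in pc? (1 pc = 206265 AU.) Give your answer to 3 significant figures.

0.000615 pc

d = 1/p = 1/0.02240″ = 44.643 pc.
At distance d (pc), an angle of θ arcsec spans θ·d AU: s = 2.84 × 44.643 = 126.79 AU.
= 126.79 / 206265 = 0.00061469 pc.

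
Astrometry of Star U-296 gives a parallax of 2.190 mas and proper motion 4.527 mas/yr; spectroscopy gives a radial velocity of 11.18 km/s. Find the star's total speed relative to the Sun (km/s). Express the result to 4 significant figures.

14.87 km/s

d = 1/p = 1/0.002190″ = 456.62 pc.
μ = 4.527 mas/yr = 0.004527 ″/yr.
v_t = 4.740 μ d = 4.740 × 0.004527 × 456.62 = 9.7981 km/s.
v = √(v_r² + v_t²) = √(11.18² + 9.7981²) = √220.995 = 14.866 km/s.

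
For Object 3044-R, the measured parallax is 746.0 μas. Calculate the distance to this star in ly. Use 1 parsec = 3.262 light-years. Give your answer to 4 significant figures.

4373 ly

p = 746.0 μas = 0.0007460 arcsec.
d = 1/p = 1/0.0007460 = 1340.5 pc.
In light-years: 1340.5 × 3.262 = 4372.7 ly.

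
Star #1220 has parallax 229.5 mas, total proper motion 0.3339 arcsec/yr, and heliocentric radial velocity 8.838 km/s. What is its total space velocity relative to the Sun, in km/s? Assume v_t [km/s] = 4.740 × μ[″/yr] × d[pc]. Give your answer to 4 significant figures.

d = 1/p = 1/0.2295″ = 4.3573 pc.
v_t = 4.740 μ d = 4.740 × 0.3339 × 4.3573 = 6.8962 km/s.
v = √(v_r² + v_t²) = √(8.838² + 6.8962²) = √125.668 = 11.21 km/s.

11.21 km/s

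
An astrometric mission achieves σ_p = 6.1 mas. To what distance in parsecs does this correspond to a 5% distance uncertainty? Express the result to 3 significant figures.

σ_d/d = σ_p/p, so the condition is σ_p/p ≤ 0.05, i.e. p ≥ σ_p/0.05.
p_min = 6.1/0.05 = 122 mas = 0.122 arcsec.
d_max = 1/p_min = 1/0.122 = 8.1967 pc.

8.20 pc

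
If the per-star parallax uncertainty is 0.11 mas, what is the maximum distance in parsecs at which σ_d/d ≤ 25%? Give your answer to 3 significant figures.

σ_d/d = σ_p/p, so the condition is σ_p/p ≤ 0.25, i.e. p ≥ σ_p/0.25.
p_min = 0.11/0.25 = 0.44 mas = 0.00044 arcsec.
d_max = 1/p_min = 1/0.00044 = 2272.7 pc.

2270 pc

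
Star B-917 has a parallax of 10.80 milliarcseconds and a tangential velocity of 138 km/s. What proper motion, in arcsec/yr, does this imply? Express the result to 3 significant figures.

0.314 arcsec/yr

d = 1/p = 1/0.01080″ = 92.593 pc.
μ = v_t / (4.74 d) = 138 / (4.74 × 92.593) = 138 / 438.89 = 0.31443 ″/yr.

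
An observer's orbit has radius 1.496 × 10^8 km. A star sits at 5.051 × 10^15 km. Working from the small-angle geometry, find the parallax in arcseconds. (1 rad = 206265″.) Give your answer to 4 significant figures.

0.006109 arcsec

θ ≈ B/d = (1.496 × 10^8) / (5.051 × 10^15) = 2.9618 × 10^-8 rad.
In arcseconds: 2.9618 × 10^-8 × 206265 = 0.0061092″.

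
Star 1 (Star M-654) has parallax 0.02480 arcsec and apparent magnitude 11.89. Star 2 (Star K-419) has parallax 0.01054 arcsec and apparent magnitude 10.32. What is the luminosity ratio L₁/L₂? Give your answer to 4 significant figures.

d₁ = 1/p₁ = 1/0.02480″ = 40.323 pc; d₂ = 1/p₂ = 1/0.01054″ = 94.877 pc.
M₁ = m₁ − 5 log₁₀ d₁ + 5 = 11.89 − 8.0278 + 5 = 8.8622.
M₂ = 10.32 − 9.8858 + 5 = 5.4342.
L₁/L₂ = 10^(0.4(M₂ − M₁)) = 10^(0.4 × (-3.4280)) = 10^(-1.37120) = 0.04254.

L₁/L₂ = 0.04254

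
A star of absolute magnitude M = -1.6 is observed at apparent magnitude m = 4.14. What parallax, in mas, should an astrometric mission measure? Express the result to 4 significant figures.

7.112 mas

m − M = 4.14 − (-1.6) = 5.74.
d = 10^((m−M)/5 + 1) = 10^2.148 = 140.6 pc.
p = 1/d = 1/140.6 = 0.0071124 arcsec = 7.1124 mas.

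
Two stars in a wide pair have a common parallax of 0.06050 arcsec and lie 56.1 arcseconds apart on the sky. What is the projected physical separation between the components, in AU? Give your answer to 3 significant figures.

d = 1/p = 1/0.06050″ = 16.529 pc.
At distance d (pc), an angle of θ arcsec spans θ·d AU: s = 56.1 × 16.529 = 927.28 AU.

927 AU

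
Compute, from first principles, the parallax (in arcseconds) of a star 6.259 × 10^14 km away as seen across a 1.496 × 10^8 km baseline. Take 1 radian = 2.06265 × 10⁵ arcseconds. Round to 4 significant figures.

θ ≈ B/d = (1.496 × 10^8) / (6.259 × 10^14) = 2.3902 × 10^-7 rad.
In arcseconds: 2.3902 × 10^-7 × 206265 = 0.049301″.

0.04930 arcsec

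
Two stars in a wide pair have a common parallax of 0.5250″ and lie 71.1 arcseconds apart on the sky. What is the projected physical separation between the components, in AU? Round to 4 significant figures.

135.4 AU

d = 1/p = 1/0.5250″ = 1.9048 pc.
At distance d (pc), an angle of θ arcsec spans θ·d AU: s = 71.1 × 1.9048 = 135.43 AU.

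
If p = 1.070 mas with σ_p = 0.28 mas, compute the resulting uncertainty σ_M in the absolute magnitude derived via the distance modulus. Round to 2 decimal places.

σ_M = 0.57 mag

M = m − 5 log₁₀ d + 5 = m + 5 log₁₀ p + 5, so ∂M/∂p = 5/(p ln 10).
σ_M = (5/ln 10) · (σ_p/p) = 2.1715 × 0.28/1.070 = 2.1715 × 0.26168 = 0.56824.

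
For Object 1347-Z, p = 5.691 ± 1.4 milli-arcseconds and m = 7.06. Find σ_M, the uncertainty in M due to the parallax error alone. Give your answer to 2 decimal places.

σ_M = 0.53 mag

M = m − 5 log₁₀ d + 5 = m + 5 log₁₀ p + 5, so ∂M/∂p = 5/(p ln 10).
σ_M = (5/ln 10) · (σ_p/p) = 2.1715 × 1.4/5.691 = 2.1715 × 0.246 = 0.53419.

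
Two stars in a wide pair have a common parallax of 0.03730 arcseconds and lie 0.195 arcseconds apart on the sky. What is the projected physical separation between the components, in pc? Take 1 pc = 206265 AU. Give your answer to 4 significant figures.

d = 1/p = 1/0.03730″ = 26.81 pc.
At distance d (pc), an angle of θ arcsec spans θ·d AU: s = 0.195 × 26.81 = 5.228 AU.
= 5.228 / 206265 = 2.5346 × 10^-5 pc.

2.535 × 10^-5 pc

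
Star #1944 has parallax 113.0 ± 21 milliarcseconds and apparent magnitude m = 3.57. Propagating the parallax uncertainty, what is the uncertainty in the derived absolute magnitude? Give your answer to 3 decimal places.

σ_M = 0.404 mag

M = m − 5 log₁₀ d + 5 = m + 5 log₁₀ p + 5, so ∂M/∂p = 5/(p ln 10).
σ_M = (5/ln 10) · (σ_p/p) = 2.1715 × 21/113.0 = 2.1715 × 0.18584 = 0.40355.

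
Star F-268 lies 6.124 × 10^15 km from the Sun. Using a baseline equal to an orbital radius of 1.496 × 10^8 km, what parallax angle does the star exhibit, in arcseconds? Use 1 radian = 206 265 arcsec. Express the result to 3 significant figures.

0.00504 arcsec

θ ≈ B/d = (1.496 × 10^8) / (6.124 × 10^15) = 2.4428 × 10^-8 rad.
In arcseconds: 2.4428 × 10^-8 × 206265 = 0.0050386″.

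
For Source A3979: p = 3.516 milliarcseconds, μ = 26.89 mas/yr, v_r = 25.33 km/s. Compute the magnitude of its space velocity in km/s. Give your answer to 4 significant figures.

d = 1/p = 1/0.003516″ = 284.41 pc.
μ = 26.89 mas/yr = 0.02689 ″/yr.
v_t = 4.740 μ d = 4.740 × 0.02689 × 284.41 = 36.251 km/s.
v = √(v_r² + v_t²) = √(25.33² + 36.251²) = √1955.74 = 44.224 km/s.

44.22 km/s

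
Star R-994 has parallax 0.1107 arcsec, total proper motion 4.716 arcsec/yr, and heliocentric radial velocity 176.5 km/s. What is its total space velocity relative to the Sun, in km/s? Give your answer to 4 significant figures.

d = 1/p = 1/0.1107″ = 9.0334 pc.
v_t = 4.740 μ d = 4.740 × 4.716 × 9.0334 = 201.93 km/s.
v = √(v_r² + v_t²) = √(176.5² + 201.93²) = √71928 = 268.19 km/s.

268.2 km/s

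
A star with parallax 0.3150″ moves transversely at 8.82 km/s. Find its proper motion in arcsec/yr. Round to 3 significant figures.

d = 1/p = 1/0.3150″ = 3.1746 pc.
μ = v_t / (4.74 d) = 8.82 / (4.74 × 3.1746) = 8.82 / 15.048 = 0.58612 ″/yr.

0.586 arcsec/yr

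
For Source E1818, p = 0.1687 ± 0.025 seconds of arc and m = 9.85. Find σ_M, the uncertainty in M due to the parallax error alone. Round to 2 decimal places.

σ_M = 0.32 mag

M = m − 5 log₁₀ d + 5 = m + 5 log₁₀ p + 5, so ∂M/∂p = 5/(p ln 10).
σ_M = (5/ln 10) · (σ_p/p) = 2.1715 × 0.025/0.1687 = 2.1715 × 0.14819 = 0.32179.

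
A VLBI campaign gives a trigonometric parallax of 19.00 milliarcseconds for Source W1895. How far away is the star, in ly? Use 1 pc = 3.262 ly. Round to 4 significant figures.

p = 19.00 milliarcseconds = 0.01900 arcsec.
d = 1/p = 1/0.01900 = 52.632 pc.
In light-years: 52.632 × 3.262 = 171.69 ly.

171.7 ly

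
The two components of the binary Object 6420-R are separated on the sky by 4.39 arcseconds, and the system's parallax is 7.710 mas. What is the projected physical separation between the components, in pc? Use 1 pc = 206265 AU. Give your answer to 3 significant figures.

0.00276 pc

d = 1/p = 1/0.007710″ = 129.7 pc.
At distance d (pc), an angle of θ arcsec spans θ·d AU: s = 4.39 × 129.7 = 569.38 AU.
= 569.38 / 206265 = 0.0027604 pc.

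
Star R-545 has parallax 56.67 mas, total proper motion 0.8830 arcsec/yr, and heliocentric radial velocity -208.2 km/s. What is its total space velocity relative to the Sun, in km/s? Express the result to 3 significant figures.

221 km/s

d = 1/p = 1/0.05667″ = 17.646 pc.
v_t = 4.740 μ d = 4.740 × 0.8830 × 17.646 = 73.856 km/s.
v = √(v_r² + v_t²) = √((-208.2)² + 73.856²) = √48801.9 = 220.91 km/s.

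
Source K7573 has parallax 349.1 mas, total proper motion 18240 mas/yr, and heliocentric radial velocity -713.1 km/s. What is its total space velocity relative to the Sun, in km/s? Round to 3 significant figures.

d = 1/p = 1/0.3491″ = 2.8645 pc.
μ = 18240 mas/yr = 18.24 ″/yr.
v_t = 4.740 μ d = 4.740 × 18.24 × 2.8645 = 247.66 km/s.
v = √(v_r² + v_t²) = √((-713.1)² + 247.66²) = √569847 = 754.88 km/s.

755 km/s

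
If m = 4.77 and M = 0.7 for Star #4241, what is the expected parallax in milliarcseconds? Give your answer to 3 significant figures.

15.3 mas

m − M = 4.77 − 0.7 = 4.07.
d = 10^((m−M)/5 + 1) = 10^1.814 = 65.163 pc.
p = 1/d = 1/65.163 = 0.015346 arcsec = 15.346 mas.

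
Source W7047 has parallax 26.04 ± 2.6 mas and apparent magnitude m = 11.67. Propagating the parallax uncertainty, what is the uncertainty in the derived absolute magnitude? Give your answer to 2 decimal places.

σ_M = 0.22 mag

M = m − 5 log₁₀ d + 5 = m + 5 log₁₀ p + 5, so ∂M/∂p = 5/(p ln 10).
σ_M = (5/ln 10) · (σ_p/p) = 2.1715 × 2.6/26.04 = 2.1715 × 0.099846 = 0.21682.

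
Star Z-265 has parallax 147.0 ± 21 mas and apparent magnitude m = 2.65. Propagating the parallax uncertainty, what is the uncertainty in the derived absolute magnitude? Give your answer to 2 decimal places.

σ_M = 0.31 mag

M = m − 5 log₁₀ d + 5 = m + 5 log₁₀ p + 5, so ∂M/∂p = 5/(p ln 10).
σ_M = (5/ln 10) · (σ_p/p) = 2.1715 × 21/147.0 = 2.1715 × 0.14286 = 0.31022.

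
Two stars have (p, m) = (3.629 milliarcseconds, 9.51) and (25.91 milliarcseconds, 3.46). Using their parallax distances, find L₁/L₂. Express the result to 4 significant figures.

d₁ = 1/p₁ = 1/0.003629″ = 275.56 pc; d₂ = 1/p₂ = 1/0.02591″ = 38.595 pc.
M₁ = m₁ − 5 log₁₀ d₁ + 5 = 9.51 − 12.2011 + 5 = 2.3089.
M₂ = 3.46 − 7.9327 + 5 = 0.5273.
L₁/L₂ = 10^(0.4(M₂ − M₁)) = 10^(0.4 × (-1.7816)) = 10^(-0.71264) = 0.1938.

L₁/L₂ = 0.1938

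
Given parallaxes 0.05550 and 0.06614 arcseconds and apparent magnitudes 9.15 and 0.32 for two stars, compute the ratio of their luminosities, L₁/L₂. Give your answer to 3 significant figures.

d₁ = 1/p₁ = 1/0.05550″ = 18.018 pc; d₂ = 1/p₂ = 1/0.06614″ = 15.119 pc.
M₁ = m₁ − 5 log₁₀ d₁ + 5 = 9.15 − 6.2785 + 5 = 7.8715.
M₂ = 0.32 − 5.8976 + 5 = -0.5776.
L₁/L₂ = 10^(0.4(M₂ − M₁)) = 10^(0.4 × (-8.4491)) = 10^(-3.37964) = 0.00041722.

L₁/L₂ = 0.000417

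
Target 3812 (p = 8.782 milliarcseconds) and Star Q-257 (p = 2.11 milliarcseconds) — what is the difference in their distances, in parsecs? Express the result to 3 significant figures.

d_A = 1/0.008782″ = 113.87 pc; d_B = 1/0.002110″ = 473.93 pc.
|d_B − d_A| = |473.93 − 113.87| = 360.06 pc.

360 pc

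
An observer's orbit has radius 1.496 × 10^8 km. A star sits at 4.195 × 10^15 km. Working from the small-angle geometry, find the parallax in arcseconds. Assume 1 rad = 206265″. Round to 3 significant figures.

θ ≈ B/d = (1.496 × 10^8) / (4.195 × 10^15) = 3.5662 × 10^-8 rad.
In arcseconds: 3.5662 × 10^-8 × 206265 = 0.0073558″.

0.00736 arcsec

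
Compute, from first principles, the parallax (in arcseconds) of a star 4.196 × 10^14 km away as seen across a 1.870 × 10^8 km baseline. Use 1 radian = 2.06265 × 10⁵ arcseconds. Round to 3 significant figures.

0.0919 arcsec

θ ≈ B/d = (1.870 × 10^8) / (4.196 × 10^14) = 4.4566 × 10^-7 rad.
In arcseconds: 4.4566 × 10^-7 × 206265 = 0.091924″.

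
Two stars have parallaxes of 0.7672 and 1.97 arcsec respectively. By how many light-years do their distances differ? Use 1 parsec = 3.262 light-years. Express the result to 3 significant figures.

2.60 ly

d_A = 1/0.7672″ = 1.3034 pc; d_B = 1/1.970″ = 0.50761 pc.
|d_B − d_A| = |0.50761 − 1.3034| = 0.79579 pc = 0.79579 × 3.262 ly = 2.5959 ly.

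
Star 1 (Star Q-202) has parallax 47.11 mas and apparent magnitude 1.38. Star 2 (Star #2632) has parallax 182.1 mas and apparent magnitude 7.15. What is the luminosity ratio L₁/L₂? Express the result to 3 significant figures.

d₁ = 1/p₁ = 1/0.04711″ = 21.227 pc; d₂ = 1/p₂ = 1/0.1821″ = 5.4915 pc.
M₁ = m₁ − 5 log₁₀ d₁ + 5 = 1.38 − 6.6344 + 5 = -0.2544.
M₂ = 7.15 − 3.6985 + 5 = 8.4515.
L₁/L₂ = 10^(0.4(M₂ − M₁)) = 10^(0.4 × 8.7059) = 10^3.48236 = 3036.4.

L₁/L₂ = 3040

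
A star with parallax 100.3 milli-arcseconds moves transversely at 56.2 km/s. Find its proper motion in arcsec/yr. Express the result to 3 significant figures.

d = 1/p = 1/0.1003″ = 9.9701 pc.
μ = v_t / (4.74 d) = 56.2 / (4.74 × 9.9701) = 56.2 / 47.258 = 1.1892 ″/yr.

1.19 arcsec/yr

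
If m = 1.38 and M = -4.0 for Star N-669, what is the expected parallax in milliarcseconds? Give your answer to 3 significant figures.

8.39 mas

m − M = 1.38 − (-4.0) = 5.38.
d = 10^((m−M)/5 + 1) = 10^2.076 = 119.12 pc.
p = 1/d = 1/119.12 = 0.0083949 arcsec = 8.3949 mas.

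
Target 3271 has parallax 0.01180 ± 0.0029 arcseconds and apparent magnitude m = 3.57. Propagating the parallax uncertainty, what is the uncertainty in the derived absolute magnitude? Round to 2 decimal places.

σ_M = 0.53 mag

M = m − 5 log₁₀ d + 5 = m + 5 log₁₀ p + 5, so ∂M/∂p = 5/(p ln 10).
σ_M = (5/ln 10) · (σ_p/p) = 2.1715 × 0.0029/0.01180 = 2.1715 × 0.24576 = 0.53367.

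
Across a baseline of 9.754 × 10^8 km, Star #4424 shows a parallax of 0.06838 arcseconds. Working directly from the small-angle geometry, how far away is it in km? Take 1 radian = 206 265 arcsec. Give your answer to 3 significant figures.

θ = 0.06838″ = 0.06838/206265 = 3.3152 × 10^-7 rad.
d = B/θ = (9.754 × 10^8) / (3.3152 × 10^-7) = 2.9422 × 10^15 km.

2.94 × 10^15 km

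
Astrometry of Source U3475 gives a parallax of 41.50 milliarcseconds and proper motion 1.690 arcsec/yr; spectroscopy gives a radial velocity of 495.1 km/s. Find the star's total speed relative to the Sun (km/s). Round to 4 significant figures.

531.4 km/s

d = 1/p = 1/0.04150″ = 24.096 pc.
v_t = 4.740 μ d = 4.740 × 1.690 × 24.096 = 193.02 km/s.
v = √(v_r² + v_t²) = √(495.1² + 193.02²) = √282381 = 531.4 km/s.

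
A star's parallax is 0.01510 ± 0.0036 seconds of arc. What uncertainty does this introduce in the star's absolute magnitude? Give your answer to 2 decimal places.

M = m − 5 log₁₀ d + 5 = m + 5 log₁₀ p + 5, so ∂M/∂p = 5/(p ln 10).
σ_M = (5/ln 10) · (σ_p/p) = 2.1715 × 0.0036/0.01510 = 2.1715 × 0.23841 = 0.51771.

σ_M = 0.52 mag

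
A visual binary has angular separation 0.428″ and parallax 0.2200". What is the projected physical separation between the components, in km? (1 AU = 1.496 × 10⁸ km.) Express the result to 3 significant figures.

2.91 × 10^8 km

d = 1/p = 1/0.2200″ = 4.5455 pc.
At distance d (pc), an angle of θ arcsec spans θ·d AU: s = 0.428 × 4.5455 = 1.9455 AU.
= 1.9455 × 1.496 × 10⁸ km = 2.9105 × 10^8 km.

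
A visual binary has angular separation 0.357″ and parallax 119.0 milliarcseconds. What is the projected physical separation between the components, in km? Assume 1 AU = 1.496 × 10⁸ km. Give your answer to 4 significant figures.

d = 1/p = 1/0.1190″ = 8.4034 pc.
At distance d (pc), an angle of θ arcsec spans θ·d AU: s = 0.357 × 8.4034 = 3 AU.
= 3 × 1.496 × 10⁸ km = 4.4880 × 10^8 km.

4.488 × 10^8 km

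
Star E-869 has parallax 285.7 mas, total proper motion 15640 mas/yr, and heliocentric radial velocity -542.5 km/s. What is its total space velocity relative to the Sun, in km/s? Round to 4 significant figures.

d = 1/p = 1/0.2857″ = 3.5002 pc.
μ = 15640 mas/yr = 15.64 ″/yr.
v_t = 4.740 μ d = 4.740 × 15.64 × 3.5002 = 259.48 km/s.
v = √(v_r² + v_t²) = √((-542.5)² + 259.48²) = √361636 = 601.36 km/s.

601.4 km/s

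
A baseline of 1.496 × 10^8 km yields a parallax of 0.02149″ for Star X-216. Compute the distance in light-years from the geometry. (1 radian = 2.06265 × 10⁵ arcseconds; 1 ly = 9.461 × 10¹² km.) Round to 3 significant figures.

θ = 0.02149″ = 0.02149/206265 = 1.0419 × 10^-7 rad.
d = B/θ = (1.496 × 10^8) / (1.0419 × 10^-7) = 1.4358 × 10^15 km = (1.4358 × 10^15) / (9.461 × 10^12) ly = 151.76 ly.

152 ly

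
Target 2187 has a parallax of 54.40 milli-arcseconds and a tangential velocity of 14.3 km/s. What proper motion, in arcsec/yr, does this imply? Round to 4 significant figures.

d = 1/p = 1/0.05440″ = 18.382 pc.
μ = v_t / (4.74 d) = 14.3 / (4.74 × 18.382) = 14.3 / 87.131 = 0.16412 ″/yr.

0.1641 arcsec/yr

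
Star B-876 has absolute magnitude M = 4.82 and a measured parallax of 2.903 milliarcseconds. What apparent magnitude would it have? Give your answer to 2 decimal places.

m = 12.51

d = 1/p = 1/0.002903″ = 344.47 pc.
m − M = 5 log₁₀ d − 5 = 5 log₁₀(344.47) − 5 = 12.6858 − 5 = 7.6858.
m = M + (m − M) = 4.82 + 7.6858 = 12.51.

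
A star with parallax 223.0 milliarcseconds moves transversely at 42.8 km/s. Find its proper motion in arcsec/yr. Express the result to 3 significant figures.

d = 1/p = 1/0.2230″ = 4.4843 pc.
μ = v_t / (4.74 d) = 42.8 / (4.74 × 4.4843) = 42.8 / 21.256 = 2.0135 ″/yr.

2.01 arcsec/yr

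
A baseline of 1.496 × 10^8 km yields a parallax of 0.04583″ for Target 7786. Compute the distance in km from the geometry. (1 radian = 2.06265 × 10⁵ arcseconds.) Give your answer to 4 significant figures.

6.733 × 10^14 km

θ = 0.04583″ = 0.04583/206265 = 2.2219 × 10^-7 rad.
d = B/θ = (1.496 × 10^8) / (2.2219 × 10^-7) = 6.7330 × 10^14 km.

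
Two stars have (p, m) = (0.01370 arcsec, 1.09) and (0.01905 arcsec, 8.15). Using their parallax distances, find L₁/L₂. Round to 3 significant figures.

L₁/L₂ = 1290

d₁ = 1/p₁ = 1/0.01370″ = 72.993 pc; d₂ = 1/p₂ = 1/0.01905″ = 52.493 pc.
M₁ = m₁ − 5 log₁₀ d₁ + 5 = 1.09 − 9.3164 + 5 = -3.2264.
M₂ = 8.15 − 8.6005 + 5 = 4.5495.
L₁/L₂ = 10^(0.4(M₂ − M₁)) = 10^(0.4 × 7.7759) = 10^3.11036 = 1289.3.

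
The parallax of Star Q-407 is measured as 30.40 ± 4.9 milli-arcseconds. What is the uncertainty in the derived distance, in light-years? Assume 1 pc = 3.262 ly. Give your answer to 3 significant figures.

d = 1/p, so σ_d = σ_p / p².
σ_d = 0.00490 / (0.03040)² = 0.00490 / 0.00092416 = 5.3021 pc = 5.3021 × 3.262 ly = 17.295 ly.

17.3 ly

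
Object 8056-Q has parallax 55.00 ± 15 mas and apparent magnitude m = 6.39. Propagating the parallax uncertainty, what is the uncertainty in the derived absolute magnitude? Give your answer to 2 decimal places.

M = m − 5 log₁₀ d + 5 = m + 5 log₁₀ p + 5, so ∂M/∂p = 5/(p ln 10).
σ_M = (5/ln 10) · (σ_p/p) = 2.1715 × 15/55.00 = 2.1715 × 0.27273 = 0.59223.

σ_M = 0.59 mag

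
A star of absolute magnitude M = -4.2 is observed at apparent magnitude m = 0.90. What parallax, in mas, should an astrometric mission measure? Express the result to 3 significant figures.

9.55 mas

m − M = 0.90 − (-4.2) = 5.10.
d = 10^((m−M)/5 + 1) = 10^2.020 = 104.71 pc.
p = 1/d = 1/104.71 = 0.0095502 arcsec = 9.5502 mas.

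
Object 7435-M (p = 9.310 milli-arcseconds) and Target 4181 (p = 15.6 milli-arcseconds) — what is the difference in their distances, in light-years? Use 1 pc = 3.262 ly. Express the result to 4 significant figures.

141.3 ly

d_A = 1/0.009310″ = 107.41 pc; d_B = 1/0.01560″ = 64.103 pc.
|d_B − d_A| = |64.103 − 107.41| = 43.307 pc = 43.307 × 3.262 ly = 141.27 ly.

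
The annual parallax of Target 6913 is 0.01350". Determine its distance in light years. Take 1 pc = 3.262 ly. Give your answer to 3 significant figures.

d = 1/p = 1/0.01350 = 74.074 pc.
In light-years: 74.074 × 3.262 = 241.63 ly.

242 light years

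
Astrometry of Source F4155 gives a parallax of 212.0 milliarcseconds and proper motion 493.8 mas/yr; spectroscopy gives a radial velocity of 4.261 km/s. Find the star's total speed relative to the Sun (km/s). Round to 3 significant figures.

d = 1/p = 1/0.2120″ = 4.717 pc.
μ = 493.8 mas/yr = 0.4938 ″/yr.
v_t = 4.740 μ d = 4.740 × 0.4938 × 4.717 = 11.041 km/s.
v = √(v_r² + v_t²) = √(4.261² + 11.041²) = √140.06 = 11.835 km/s.

11.8 km/s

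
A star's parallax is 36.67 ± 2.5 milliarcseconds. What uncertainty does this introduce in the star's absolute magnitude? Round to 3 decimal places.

M = m − 5 log₁₀ d + 5 = m + 5 log₁₀ p + 5, so ∂M/∂p = 5/(p ln 10).
σ_M = (5/ln 10) · (σ_p/p) = 2.1715 × 2.5/36.67 = 2.1715 × 0.068176 = 0.14804.

σ_M = 0.148 mag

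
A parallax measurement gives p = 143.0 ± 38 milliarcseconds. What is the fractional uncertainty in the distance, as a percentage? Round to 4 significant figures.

For d = 1/p, |σ_d/d| = |σ_p/p|.
σ_p/p = 38 / 143.0 = 0.26573 = 26.573%.

26.57%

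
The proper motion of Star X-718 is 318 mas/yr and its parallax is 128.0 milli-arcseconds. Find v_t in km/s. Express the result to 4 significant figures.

11.78 km/s

d = 1/p = 1/0.1280″ = 7.8125 pc.
μ = 318 mas/yr = 0.318 ″/yr.
v_t = 4.74 × μ × d = 4.74 × 0.318 × 7.8125 = 11.776 km/s.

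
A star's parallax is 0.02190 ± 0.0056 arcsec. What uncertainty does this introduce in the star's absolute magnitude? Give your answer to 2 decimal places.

σ_M = 0.56 mag

M = m − 5 log₁₀ d + 5 = m + 5 log₁₀ p + 5, so ∂M/∂p = 5/(p ln 10).
σ_M = (5/ln 10) · (σ_p/p) = 2.1715 × 0.0056/0.02190 = 2.1715 × 0.25571 = 0.55527.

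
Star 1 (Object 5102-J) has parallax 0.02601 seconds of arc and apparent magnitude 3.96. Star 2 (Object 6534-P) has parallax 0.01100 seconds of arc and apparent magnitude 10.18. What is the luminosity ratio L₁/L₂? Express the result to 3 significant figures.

d₁ = 1/p₁ = 1/0.02601″ = 38.447 pc; d₂ = 1/p₂ = 1/0.01100″ = 90.909 pc.
M₁ = m₁ − 5 log₁₀ d₁ + 5 = 3.96 − 7.9243 + 5 = 1.0357.
M₂ = 10.18 − 9.7930 + 5 = 5.3870.
L₁/L₂ = 10^(0.4(M₂ − M₁)) = 10^(0.4 × 4.3513) = 10^1.74052 = 55.02.

L₁/L₂ = 55.0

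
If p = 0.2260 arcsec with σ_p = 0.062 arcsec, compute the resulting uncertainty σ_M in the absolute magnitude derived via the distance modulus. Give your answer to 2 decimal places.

σ_M = 0.60 mag

M = m − 5 log₁₀ d + 5 = m + 5 log₁₀ p + 5, so ∂M/∂p = 5/(p ln 10).
σ_M = (5/ln 10) · (σ_p/p) = 2.1715 × 0.062/0.2260 = 2.1715 × 0.27434 = 0.59573.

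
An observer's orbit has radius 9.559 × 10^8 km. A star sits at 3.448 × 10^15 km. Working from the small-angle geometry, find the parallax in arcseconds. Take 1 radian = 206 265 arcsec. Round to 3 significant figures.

θ ≈ B/d = (9.559 × 10^8) / (3.448 × 10^15) = 2.7723 × 10^-7 rad.
In arcseconds: 2.7723 × 10^-7 × 206265 = 0.057183″.

0.0572 arcsec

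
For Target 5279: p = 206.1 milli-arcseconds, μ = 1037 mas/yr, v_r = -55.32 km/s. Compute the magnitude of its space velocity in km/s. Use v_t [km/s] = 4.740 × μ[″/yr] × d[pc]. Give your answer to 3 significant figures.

d = 1/p = 1/0.2061″ = 4.852 pc.
μ = 1037 mas/yr = 1.037 ″/yr.
v_t = 4.740 μ d = 4.740 × 1.037 × 4.852 = 23.849 km/s.
v = √(v_r² + v_t²) = √((-55.32)² + 23.849²) = √3629.08 = 60.242 km/s.

60.2 km/s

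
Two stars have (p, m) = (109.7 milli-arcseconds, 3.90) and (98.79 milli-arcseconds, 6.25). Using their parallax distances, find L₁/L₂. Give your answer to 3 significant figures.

L₁/L₂ = 7.06

d₁ = 1/p₁ = 1/0.1097″ = 9.1158 pc; d₂ = 1/p₂ = 1/0.09879″ = 10.122 pc.
M₁ = m₁ − 5 log₁₀ d₁ + 5 = 3.90 − 4.7990 + 5 = 4.1010.
M₂ = 6.25 − 5.0263 + 5 = 6.2237.
L₁/L₂ = 10^(0.4(M₂ − M₁)) = 10^(0.4 × 2.1227) = 10^0.84908 = 7.0645.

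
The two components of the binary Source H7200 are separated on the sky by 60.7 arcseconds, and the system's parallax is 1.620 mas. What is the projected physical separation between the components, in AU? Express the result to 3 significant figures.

d = 1/p = 1/0.001620″ = 617.28 pc.
At distance d (pc), an angle of θ arcsec spans θ·d AU: s = 60.7 × 617.28 = 37469 AU.

37500 AU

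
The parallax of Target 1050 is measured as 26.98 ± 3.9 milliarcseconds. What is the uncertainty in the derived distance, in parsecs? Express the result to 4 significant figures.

d = 1/p, so σ_d = σ_p / p².
σ_d = 0.00390 / (0.02698)² = 0.00390 / 0.00072792 = 5.3577 pc.

5.358 pc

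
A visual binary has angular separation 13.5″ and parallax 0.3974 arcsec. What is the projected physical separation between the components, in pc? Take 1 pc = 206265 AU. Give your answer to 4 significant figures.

0.0001647 pc

d = 1/p = 1/0.3974″ = 2.5164 pc.
At distance d (pc), an angle of θ arcsec spans θ·d AU: s = 13.5 × 2.5164 = 33.971 AU.
= 33.971 / 206265 = 0.00016470 pc.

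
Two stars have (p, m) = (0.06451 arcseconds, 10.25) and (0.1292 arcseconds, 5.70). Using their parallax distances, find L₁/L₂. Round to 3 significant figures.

L₁/L₂ = 0.0607

d₁ = 1/p₁ = 1/0.06451″ = 15.501 pc; d₂ = 1/p₂ = 1/0.1292″ = 7.7399 pc.
M₁ = m₁ − 5 log₁₀ d₁ + 5 = 10.25 − 5.9518 + 5 = 9.2982.
M₂ = 5.70 − 4.4437 + 5 = 6.2563.
L₁/L₂ = 10^(0.4(M₂ − M₁)) = 10^(0.4 × (-3.0419)) = 10^(-1.21676) = 0.060707.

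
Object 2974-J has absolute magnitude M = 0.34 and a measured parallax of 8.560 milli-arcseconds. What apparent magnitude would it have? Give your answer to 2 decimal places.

d = 1/p = 1/0.008560″ = 116.82 pc.
m − M = 5 log₁₀ d − 5 = 5 log₁₀(116.82) − 5 = 10.3376 − 5 = 5.3376.
m = M + (m − M) = 0.34 + 5.3376 = 5.68.

m = 5.68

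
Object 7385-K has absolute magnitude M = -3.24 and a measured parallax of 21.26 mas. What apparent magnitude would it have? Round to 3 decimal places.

m = 0.122

d = 1/p = 1/0.02126″ = 47.037 pc.
m − M = 5 log₁₀ d − 5 = 5 log₁₀(47.037) − 5 = 8.3622 − 5 = 3.3622.
m = M + (m − M) = -3.24 + 3.3622 = 0.122.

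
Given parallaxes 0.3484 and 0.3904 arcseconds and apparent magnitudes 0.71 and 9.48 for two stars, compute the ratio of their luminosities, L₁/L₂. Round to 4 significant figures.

L₁/L₂ = 4044

d₁ = 1/p₁ = 1/0.3484″ = 2.8703 pc; d₂ = 1/p₂ = 1/0.3904″ = 2.5615 pc.
M₁ = m₁ − 5 log₁₀ d₁ + 5 = 0.71 − 2.2896 + 5 = 3.4204.
M₂ = 9.48 − 2.0425 + 5 = 12.4375.
L₁/L₂ = 10^(0.4(M₂ − M₁)) = 10^(0.4 × 9.0171) = 10^3.60684 = 4044.3.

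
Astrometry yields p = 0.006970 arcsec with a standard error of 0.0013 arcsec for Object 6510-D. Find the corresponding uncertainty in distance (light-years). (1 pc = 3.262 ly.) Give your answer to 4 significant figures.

87.29 ly

d = 1/p, so σ_d = σ_p / p².
σ_d = 0.00130 / (0.006970)² = 0.00130 / 0.000048581 = 26.759 pc = 26.759 × 3.262 ly = 87.288 ly.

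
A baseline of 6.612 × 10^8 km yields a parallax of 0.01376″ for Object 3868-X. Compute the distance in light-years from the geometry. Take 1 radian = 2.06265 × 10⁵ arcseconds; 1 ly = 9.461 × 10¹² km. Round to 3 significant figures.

θ = 0.01376″ = 0.01376/206265 = 6.6710 × 10^-8 rad.
d = B/θ = (6.612 × 10^8) / (6.6710 × 10^-8) = 9.9116 × 10^15 km = (9.9116 × 10^15) / (9.461 × 10^12) ly = 1047.6 ly.

1050 ly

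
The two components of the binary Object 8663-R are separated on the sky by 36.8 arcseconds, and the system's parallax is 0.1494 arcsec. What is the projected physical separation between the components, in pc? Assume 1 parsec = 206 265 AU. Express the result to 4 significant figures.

0.001194 pc

d = 1/p = 1/0.1494″ = 6.6934 pc.
At distance d (pc), an angle of θ arcsec spans θ·d AU: s = 36.8 × 6.6934 = 246.32 AU.
= 246.32 / 206265 = 0.0011942 pc.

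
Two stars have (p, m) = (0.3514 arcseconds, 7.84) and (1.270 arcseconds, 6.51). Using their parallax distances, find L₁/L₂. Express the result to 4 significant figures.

L₁/L₂ = 3.837

d₁ = 1/p₁ = 1/0.3514″ = 2.8458 pc; d₂ = 1/p₂ = 1/1.270″ = 0.7874 pc.
M₁ = m₁ − 5 log₁₀ d₁ + 5 = 7.84 − 2.2710 + 5 = 10.5690.
M₂ = 6.51 − (-0.5190) + 5 = 12.0290.
L₁/L₂ = 10^(0.4(M₂ − M₁)) = 10^(0.4 × 1.4600) = 10^0.58400 = 3.8371.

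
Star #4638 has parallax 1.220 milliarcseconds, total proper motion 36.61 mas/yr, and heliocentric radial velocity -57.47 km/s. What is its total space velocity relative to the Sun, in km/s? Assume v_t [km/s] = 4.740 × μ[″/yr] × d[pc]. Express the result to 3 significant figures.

d = 1/p = 1/0.001220″ = 819.67 pc.
μ = 36.61 mas/yr = 0.03661 ″/yr.
v_t = 4.740 μ d = 4.740 × 0.03661 × 819.67 = 142.24 km/s.
v = √(v_r² + v_t²) = √((-57.47)² + 142.24²) = √23535 = 153.41 km/s.

153 km/s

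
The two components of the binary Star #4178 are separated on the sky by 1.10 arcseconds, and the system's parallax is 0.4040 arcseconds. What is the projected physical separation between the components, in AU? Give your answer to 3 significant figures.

2.72 AU

d = 1/p = 1/0.4040″ = 2.4752 pc.
At distance d (pc), an angle of θ arcsec spans θ·d AU: s = 1.10 × 2.4752 = 2.7227 AU.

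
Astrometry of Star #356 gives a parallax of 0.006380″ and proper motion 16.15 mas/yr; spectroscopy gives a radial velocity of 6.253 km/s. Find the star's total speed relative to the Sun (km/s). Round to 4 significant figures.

13.53 km/s

d = 1/p = 1/0.006380″ = 156.74 pc.
μ = 16.15 mas/yr = 0.01615 ″/yr.
v_t = 4.740 μ d = 4.740 × 0.01615 × 156.74 = 11.999 km/s.
v = √(v_r² + v_t²) = √(6.253² + 11.999²) = √183.076 = 13.531 km/s.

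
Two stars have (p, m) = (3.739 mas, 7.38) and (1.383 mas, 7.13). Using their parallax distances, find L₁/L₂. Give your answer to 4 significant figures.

L₁/L₂ = 0.1087

d₁ = 1/p₁ = 1/0.003739″ = 267.45 pc; d₂ = 1/p₂ = 1/0.001383″ = 723.07 pc.
M₁ = m₁ − 5 log₁₀ d₁ + 5 = 7.38 − 12.1362 + 5 = 0.2438.
M₂ = 7.13 − 14.2959 + 5 = -2.1659.
L₁/L₂ = 10^(0.4(M₂ − M₁)) = 10^(0.4 × (-2.4097)) = 10^(-0.96388) = 0.10867.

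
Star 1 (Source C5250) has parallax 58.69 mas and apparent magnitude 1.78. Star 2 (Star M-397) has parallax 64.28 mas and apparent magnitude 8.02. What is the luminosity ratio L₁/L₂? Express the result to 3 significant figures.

d₁ = 1/p₁ = 1/0.05869″ = 17.039 pc; d₂ = 1/p₂ = 1/0.06428″ = 15.557 pc.
M₁ = m₁ − 5 log₁₀ d₁ + 5 = 1.78 − 6.1572 + 5 = 0.6228.
M₂ = 8.02 − 5.9596 + 5 = 7.0604.
L₁/L₂ = 10^(0.4(M₂ − M₁)) = 10^(0.4 × 6.4376) = 10^2.57504 = 375.87.

L₁/L₂ = 376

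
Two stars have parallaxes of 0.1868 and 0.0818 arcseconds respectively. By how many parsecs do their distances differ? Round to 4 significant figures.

6.872 pc

d_A = 1/0.1868″ = 5.3533 pc; d_B = 1/0.08180″ = 12.225 pc.
|d_B − d_A| = |12.225 − 5.3533| = 6.8717 pc.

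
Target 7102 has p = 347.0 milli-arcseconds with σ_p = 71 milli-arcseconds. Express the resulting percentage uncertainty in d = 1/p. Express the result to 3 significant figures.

For d = 1/p, |σ_d/d| = |σ_p/p|.
σ_p/p = 71 / 347.0 = 0.20461 = 20.461%.

20.5%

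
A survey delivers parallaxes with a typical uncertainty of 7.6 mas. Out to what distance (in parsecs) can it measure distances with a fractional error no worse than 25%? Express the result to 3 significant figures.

σ_d/d = σ_p/p, so the condition is σ_p/p ≤ 0.25, i.e. p ≥ σ_p/0.25.
p_min = 7.6/0.25 = 30.4 mas = 0.0304 arcsec.
d_max = 1/p_min = 1/0.0304 = 32.895 pc.

32.9 pc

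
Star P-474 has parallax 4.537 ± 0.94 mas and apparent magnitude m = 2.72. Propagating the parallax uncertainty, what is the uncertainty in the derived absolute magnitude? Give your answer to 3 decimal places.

M = m − 5 log₁₀ d + 5 = m + 5 log₁₀ p + 5, so ∂M/∂p = 5/(p ln 10).
σ_M = (5/ln 10) · (σ_p/p) = 2.1715 × 0.94/4.537 = 2.1715 × 0.20719 = 0.44991.

σ_M = 0.450 mag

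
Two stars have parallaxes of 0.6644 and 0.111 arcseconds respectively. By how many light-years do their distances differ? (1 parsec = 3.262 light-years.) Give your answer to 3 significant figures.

24.5 ly

d_A = 1/0.6644″ = 1.5051 pc; d_B = 1/0.1110″ = 9.009 pc.
|d_B − d_A| = |9.009 − 1.5051| = 7.5039 pc = 7.5039 × 3.262 ly = 24.478 ly.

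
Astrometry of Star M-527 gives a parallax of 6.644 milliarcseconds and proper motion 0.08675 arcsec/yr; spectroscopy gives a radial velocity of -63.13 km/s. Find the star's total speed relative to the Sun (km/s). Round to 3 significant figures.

d = 1/p = 1/0.006644″ = 150.51 pc.
v_t = 4.740 μ d = 4.740 × 0.08675 × 150.51 = 61.889 km/s.
v = √(v_r² + v_t²) = √((-63.13)² + 61.889²) = √7815.65 = 88.406 km/s.

88.4 km/s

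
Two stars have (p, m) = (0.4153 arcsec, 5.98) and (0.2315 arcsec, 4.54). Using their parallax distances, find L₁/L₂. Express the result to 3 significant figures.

d₁ = 1/p₁ = 1/0.4153″ = 2.4079 pc; d₂ = 1/p₂ = 1/0.2315″ = 4.3197 pc.
M₁ = m₁ − 5 log₁₀ d₁ + 5 = 5.98 − 1.9082 + 5 = 9.0718.
M₂ = 4.54 − 3.1773 + 5 = 6.3627.
L₁/L₂ = 10^(0.4(M₂ − M₁)) = 10^(0.4 × (-2.7091)) = 10^(-1.08364) = 0.082482.

L₁/L₂ = 0.0825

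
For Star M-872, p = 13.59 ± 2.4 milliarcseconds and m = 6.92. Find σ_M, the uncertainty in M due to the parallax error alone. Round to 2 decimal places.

σ_M = 0.38 mag

M = m − 5 log₁₀ d + 5 = m + 5 log₁₀ p + 5, so ∂M/∂p = 5/(p ln 10).
σ_M = (5/ln 10) · (σ_p/p) = 2.1715 × 2.4/13.59 = 2.1715 × 0.1766 = 0.38349.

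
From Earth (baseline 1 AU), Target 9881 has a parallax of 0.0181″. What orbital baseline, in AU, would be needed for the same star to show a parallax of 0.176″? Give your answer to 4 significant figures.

9.724 AU

Parallax scales linearly with baseline: p ∝ B, so B = p_target / p_Earth × 1 AU.
B = 0.176 / 0.0181 = 9.7238 AU.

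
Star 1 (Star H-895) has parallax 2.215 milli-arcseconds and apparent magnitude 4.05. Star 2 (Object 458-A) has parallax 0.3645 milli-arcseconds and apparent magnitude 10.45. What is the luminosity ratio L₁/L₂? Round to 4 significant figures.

L₁/L₂ = 9.832

d₁ = 1/p₁ = 1/0.002215″ = 451.47 pc; d₂ = 1/p₂ = 1/0.0003645″ = 2743.5 pc.
M₁ = m₁ − 5 log₁₀ d₁ + 5 = 4.05 − 13.2731 + 5 = -4.2231.
M₂ = 10.45 − 17.1915 + 5 = -1.7415.
L₁/L₂ = 10^(0.4(M₂ − M₁)) = 10^(0.4 × 2.4816) = 10^0.99264 = 9.832.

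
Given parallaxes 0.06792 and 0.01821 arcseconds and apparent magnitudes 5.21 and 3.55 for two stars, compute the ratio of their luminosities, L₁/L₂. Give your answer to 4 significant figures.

L₁/L₂ = 0.01558

d₁ = 1/p₁ = 1/0.06792″ = 14.723 pc; d₂ = 1/p₂ = 1/0.01821″ = 54.915 pc.
M₁ = m₁ − 5 log₁₀ d₁ + 5 = 5.21 − 5.8400 + 5 = 4.3700.
M₂ = 3.55 − 8.6985 + 5 = -0.1485.
L₁/L₂ = 10^(0.4(M₂ − M₁)) = 10^(0.4 × (-4.5185)) = 10^(-1.80740) = 0.015581.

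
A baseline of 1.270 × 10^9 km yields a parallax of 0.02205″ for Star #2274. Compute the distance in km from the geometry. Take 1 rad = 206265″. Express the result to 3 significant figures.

1.19 × 10^16 km

θ = 0.02205″ = 0.02205/206265 = 1.0690 × 10^-7 rad.
d = B/θ = (1.270 × 10^9) / (1.0690 × 10^-7) = 1.1880 × 10^16 km.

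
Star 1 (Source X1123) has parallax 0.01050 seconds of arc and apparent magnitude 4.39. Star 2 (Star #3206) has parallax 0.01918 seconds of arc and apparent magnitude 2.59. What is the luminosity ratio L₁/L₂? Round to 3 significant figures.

d₁ = 1/p₁ = 1/0.01050″ = 95.238 pc; d₂ = 1/p₂ = 1/0.01918″ = 52.138 pc.
M₁ = m₁ − 5 log₁₀ d₁ + 5 = 4.39 − 9.8941 + 5 = -0.5041.
M₂ = 2.59 − 8.5858 + 5 = -0.9958.
L₁/L₂ = 10^(0.4(M₂ − M₁)) = 10^(0.4 × (-0.4917)) = 10^(-0.19668) = 0.6358.

L₁/L₂ = 0.636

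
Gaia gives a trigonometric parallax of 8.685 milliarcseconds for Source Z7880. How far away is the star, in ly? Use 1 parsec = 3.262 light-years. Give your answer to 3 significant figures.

p = 8.685 milliarcseconds = 0.008685 arcsec.
d = 1/p = 1/0.008685 = 115.14 pc.
In light-years: 115.14 × 3.262 = 375.59 ly.

376 ly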